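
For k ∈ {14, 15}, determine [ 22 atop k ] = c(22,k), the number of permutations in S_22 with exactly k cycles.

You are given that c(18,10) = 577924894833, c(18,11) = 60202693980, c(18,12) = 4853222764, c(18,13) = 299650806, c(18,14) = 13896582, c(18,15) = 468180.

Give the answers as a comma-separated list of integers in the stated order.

27188611869881, 1599718388730

[19] T[19,11]:18*60202693980+577924894833=1661573386473 · T[19,12]:18*4853222764+60202693980=147560703732 · T[19,13]:18*299650806+4853222764=10246937272 · T[19,14]:18*13896582+299650806=549789282 · T[19,15]:18*468180+13896582=22323822
[20] T[20,12]:19*147560703732+1661573386473=4465226757381 · T[20,13]:19*10246937272+147560703732=342252511900 · T[20,14]:19*549789282+10246937272=20692933630 · T[20,15]:19*22323822+549789282=973941900
[21] T[21,13]:20*342252511900+4465226757381=11310276995381 · T[21,14]:20*20692933630+342252511900=756111184500 · T[21,15]:20*973941900+20692933630=40171771630
[22] T[22,14]:21*756111184500+11310276995381=27188611869881 · T[22,15]:21*40171771630+756111184500=1599718388730
Read c(22,14) = 27188611869881, c(22,15) = 1599718388730.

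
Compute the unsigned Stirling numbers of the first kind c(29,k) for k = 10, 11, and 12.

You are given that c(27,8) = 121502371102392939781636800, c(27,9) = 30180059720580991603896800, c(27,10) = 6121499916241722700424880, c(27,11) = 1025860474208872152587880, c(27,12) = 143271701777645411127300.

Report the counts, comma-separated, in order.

6409259592413089839517170080, 1142413073615783087483702480, 170857232541629621904997080

row 28: T[28][9]=27·30180059720580991603896800+121502371102392939781636800=936363983558079713086850400  T[28][10]=27·6121499916241722700424880+30180059720580991603896800=195460557459107504515368560  T[28][11]=27·1025860474208872152587880+6121499916241722700424880=33819732719881270820297640  T[28][12]=27·143271701777645411127300+1025860474208872152587880=4894196422205298253024980
row 29: T[29][10]=28·195460557459107504515368560+936363983558079713086850400=6409259592413089839517170080  T[29][11]=28·33819732719881270820297640+195460557459107504515368560=1142413073615783087483702480  T[29][12]=28·4894196422205298253024980+33819732719881270820297640=170857232541629621904997080
Read c(29,10) = 6409259592413089839517170080, c(29,11) = 1142413073615783087483702480, c(29,12) = 170857232541629621904997080.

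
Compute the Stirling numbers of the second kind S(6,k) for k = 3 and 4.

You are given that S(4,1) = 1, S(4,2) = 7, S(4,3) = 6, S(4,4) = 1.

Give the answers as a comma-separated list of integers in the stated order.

90, 65

row 5: T[5][2]=2·7+1=15  T[5][3]=3·6+7=25  T[5][4]=4·1+6=10
row 6: T[6][3]=3·25+15=90  T[6][4]=4·10+25=65
Read S(6,3) = 90, S(6,4) = 65.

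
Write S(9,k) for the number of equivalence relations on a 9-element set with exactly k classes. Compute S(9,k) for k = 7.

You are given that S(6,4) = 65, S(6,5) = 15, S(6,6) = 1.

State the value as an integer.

[7] T[7,5]:5*15+65=140 · T[7,6]:6*1+15=21 · T[7,7]:7*0+1=1
[8] T[8,6]:6*21+140=266 · T[8,7]:7*1+21=28
[9] T[9,7]:7*28+266=462
Read S(9,7) = 462.

462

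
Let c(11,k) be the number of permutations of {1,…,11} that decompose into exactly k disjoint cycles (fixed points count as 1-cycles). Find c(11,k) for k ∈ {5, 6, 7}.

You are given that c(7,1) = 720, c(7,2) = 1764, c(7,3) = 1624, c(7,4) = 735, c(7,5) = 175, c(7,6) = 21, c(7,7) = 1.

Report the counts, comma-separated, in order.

3416930, 902055, 157773

r8: T_8,2=7×1764+720=13068; T_8,3=7×1624+1764=13132; T_8,4=7×735+1624=6769; T_8,5=7×175+735=1960; T_8,6=7×21+175=322; T_8,7=7×1+21=28
r9: T_9,3=8×13132+13068=118124; T_9,4=8×6769+13132=67284; T_9,5=8×1960+6769=22449; T_9,6=8×322+1960=4536; T_9,7=8×28+322=546
r10: T_10,4=9×67284+118124=723680; T_10,5=9×22449+67284=269325; T_10,6=9×4536+22449=63273; T_10,7=9×546+4536=9450
r11: T_11,5=10×269325+723680=3416930; T_11,6=10×63273+269325=902055; T_11,7=10×9450+63273=157773
Read c(11,5) = 3416930, c(11,6) = 902055, c(11,7) = 157773.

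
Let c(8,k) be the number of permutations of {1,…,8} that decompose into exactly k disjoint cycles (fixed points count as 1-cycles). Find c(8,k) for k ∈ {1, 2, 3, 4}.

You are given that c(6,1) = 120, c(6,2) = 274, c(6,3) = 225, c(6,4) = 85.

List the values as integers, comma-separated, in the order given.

5040, 13068, 13132, 6769

row 7: T[7][1]=6·120+0=720  T[7][2]=6·274+120=1764  T[7][3]=6·225+274=1624  T[7][4]=6·85+225=735
row 8: T[8][1]=7·720+0=5040  T[8][2]=7·1764+720=13068  T[8][3]=7·1624+1764=13132  T[8][4]=7·735+1624=6769
Read c(8,1) = 5040, c(8,2) = 13068, c(8,3) = 13132, c(8,4) = 6769.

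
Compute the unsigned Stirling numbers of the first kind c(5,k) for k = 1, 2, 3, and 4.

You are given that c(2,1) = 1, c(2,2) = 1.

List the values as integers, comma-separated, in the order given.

row 3: T[3][1]=2·1+0=2  T[3][2]=2·1+1=3  T[3][3]=2·0+1=1
row 4: T[4][1]=3·2+0=6  T[4][2]=3·3+2=11  T[4][3]=3·1+3=6  T[4][4]=3·0+1=1
row 5: T[5][1]=4·6+0=24  T[5][2]=4·11+6=50  T[5][3]=4·6+11=35  T[5][4]=4·1+6=10
Read c(5,1) = 24, c(5,2) = 50, c(5,3) = 35, c(5,4) = 10.

24, 50, 35, 10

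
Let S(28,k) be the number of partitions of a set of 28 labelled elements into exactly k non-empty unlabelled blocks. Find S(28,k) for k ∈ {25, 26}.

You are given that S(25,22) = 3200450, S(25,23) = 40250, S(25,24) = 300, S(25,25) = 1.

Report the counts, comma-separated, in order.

r26: T_26,23=23×40250+3200450=4126200; T_26,24=24×300+40250=47450; T_26,25=25×1+300=325; T_26,26=26×0+1=1
r27: T_27,24=24×47450+4126200=5265000; T_27,25=25×325+47450=55575; T_27,26=26×1+325=351
r28: T_28,25=25×55575+5265000=6654375; T_28,26=26×351+55575=64701
Read S(28,25) = 6654375, S(28,26) = 64701.

6654375, 64701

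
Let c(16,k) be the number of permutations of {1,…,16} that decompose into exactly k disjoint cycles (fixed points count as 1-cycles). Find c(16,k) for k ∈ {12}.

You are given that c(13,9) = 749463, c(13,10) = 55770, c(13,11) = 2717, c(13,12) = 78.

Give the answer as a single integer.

@14  (14,10):55770·13+749463→1474473, (14,11):2717·13+55770→91091, (14,12):78·13+2717→3731
@15  (15,11):91091·14+1474473→2749747, (15,12):3731·14+91091→143325
@16  (16,12):143325·15+2749747→4899622
Read c(16,12) = 4899622.

4899622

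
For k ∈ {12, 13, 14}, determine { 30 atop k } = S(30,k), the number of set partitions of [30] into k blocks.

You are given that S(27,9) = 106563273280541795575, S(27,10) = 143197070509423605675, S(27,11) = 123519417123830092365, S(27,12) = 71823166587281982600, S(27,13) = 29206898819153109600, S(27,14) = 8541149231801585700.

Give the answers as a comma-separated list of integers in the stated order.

[28] T[28,10]:10*143197070509423605675+106563273280541795575=1538533978374777852325 · T[28,11]:11*123519417123830092365+143197070509423605675=1501910658871554621690 · T[28,12]:12*71823166587281982600+123519417123830092365=985397416171213883565 · T[28,13]:13*29206898819153109600+71823166587281982600=451512851236272407400 · T[28,14]:14*8541149231801585700+29206898819153109600=148782988064375309400
[29] T[29,11]:11*1501910658871554621690+1538533978374777852325=18059551225961878690915 · T[29,12]:12*985397416171213883565+1501910658871554621690=13326679652926121224470 · T[29,13]:13*451512851236272407400+985397416171213883565=6855064482242755179765 · T[29,14]:14*148782988064375309400+451512851236272407400=2534474684137526739000
[30] T[30,12]:12*13326679652926121224470+18059551225961878690915=177979707061075333384555 · T[30,13]:13*6855064482242755179765+13326679652926121224470=102442517922081938561415 · T[30,14]:14*2534474684137526739000+6855064482242755179765=42337710060168129525765
Read S(30,12) = 177979707061075333384555, S(30,13) = 102442517922081938561415, S(30,14) = 42337710060168129525765.

177979707061075333384555, 102442517922081938561415, 42337710060168129525765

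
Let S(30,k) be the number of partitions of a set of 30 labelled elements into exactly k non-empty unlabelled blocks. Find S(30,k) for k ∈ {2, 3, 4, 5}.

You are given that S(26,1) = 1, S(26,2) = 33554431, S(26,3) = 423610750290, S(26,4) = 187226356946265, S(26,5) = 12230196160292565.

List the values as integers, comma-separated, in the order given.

536870911, 34314651811530, 48004081105038305, 7713000216608565075

r27: T_27,1=1×1+0=1; T_27,2=2×33554431+1=67108863; T_27,3=3×423610750290+33554431=1270865805301; T_27,4=4×187226356946265+423610750290=749329038535350; T_27,5=5×12230196160292565+187226356946265=61338207158409090
r28: T_28,1=1×1+0=1; T_28,2=2×67108863+1=134217727; T_28,3=3×1270865805301+67108863=3812664524766; T_28,4=4×749329038535350+1270865805301=2998587019946701; T_28,5=5×61338207158409090+749329038535350=307440364830580800
r29: T_29,1=1×1+0=1; T_29,2=2×134217727+1=268435455; T_29,3=3×3812664524766+134217727=11438127792025; T_29,4=4×2998587019946701+3812664524766=11998160744311570; T_29,5=5×307440364830580800+2998587019946701=1540200411172850701
r30: T_30,2=2×268435455+1=536870911; T_30,3=3×11438127792025+268435455=34314651811530; T_30,4=4×11998160744311570+11438127792025=48004081105038305; T_30,5=5×1540200411172850701+11998160744311570=7713000216608565075
Read S(30,2) = 536870911, S(30,3) = 34314651811530, S(30,4) = 48004081105038305, S(30,5) = 7713000216608565075.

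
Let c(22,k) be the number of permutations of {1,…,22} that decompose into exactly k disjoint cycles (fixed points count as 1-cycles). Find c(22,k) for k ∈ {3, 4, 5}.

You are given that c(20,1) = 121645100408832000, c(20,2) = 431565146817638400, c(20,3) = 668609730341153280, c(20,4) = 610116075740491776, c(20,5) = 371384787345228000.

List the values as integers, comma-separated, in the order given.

298631902863216384000, 284093315901811468800, 181664979520697076096

i=21: T(21,2)=121645100408832000+20·431565146817638400=8752948036761600000 | T(21,3)=431565146817638400+20·668609730341153280=13803759753640704000 | T(21,4)=668609730341153280+20·610116075740491776=12870931245150988800 | T(21,5)=610116075740491776+20·371384787345228000=8037811822645051776
i=22: T(22,3)=8752948036761600000+21·13803759753640704000=298631902863216384000 | T(22,4)=13803759753640704000+21·12870931245150988800=284093315901811468800 | T(22,5)=12870931245150988800+21·8037811822645051776=181664979520697076096
Read c(22,3) = 298631902863216384000, c(22,4) = 284093315901811468800, c(22,5) = 181664979520697076096.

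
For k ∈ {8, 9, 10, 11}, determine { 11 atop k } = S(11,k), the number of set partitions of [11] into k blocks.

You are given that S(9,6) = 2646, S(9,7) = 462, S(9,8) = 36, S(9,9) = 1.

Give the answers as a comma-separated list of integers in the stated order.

11880, 1155, 55, 1

row 10: T[10][7]=7·462+2646=5880  T[10][8]=8·36+462=750  T[10][9]=9·1+36=45  T[10][10]=10·0+1=1
row 11: T[11][8]=8·750+5880=11880  T[11][9]=9·45+750=1155  T[11][10]=10·1+45=55  T[11][11]=11·0+1=1
Read S(11,8) = 11880, S(11,9) = 1155, S(11,10) = 55, S(11,11) = 1.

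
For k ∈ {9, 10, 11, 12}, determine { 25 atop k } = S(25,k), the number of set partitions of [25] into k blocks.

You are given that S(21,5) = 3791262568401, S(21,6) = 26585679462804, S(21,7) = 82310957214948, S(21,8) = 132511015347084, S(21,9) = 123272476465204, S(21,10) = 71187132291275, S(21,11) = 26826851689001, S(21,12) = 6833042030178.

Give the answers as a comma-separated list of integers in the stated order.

i=22: T(22,6)=3791262568401+6·26585679462804=163305339345225 | T(22,7)=26585679462804+7·82310957214948=602762379967440 | T(22,8)=82310957214948+8·132511015347084=1142399079991620 | T(22,9)=132511015347084+9·123272476465204=1241963303533920 | T(22,10)=123272476465204+10·71187132291275=835143799377954 | T(22,11)=71187132291275+11·26826851689001=366282500870286 | T(22,12)=26826851689001+12·6833042030178=108823356051137
i=23: T(23,7)=163305339345225+7·602762379967440=4382641999117305 | T(23,8)=602762379967440+8·1142399079991620=9741955019900400 | T(23,9)=1142399079991620+9·1241963303533920=12320068811796900 | T(23,10)=1241963303533920+10·835143799377954=9593401297313460 | T(23,11)=835143799377954+11·366282500870286=4864251308951100 | T(23,12)=366282500870286+12·108823356051137=1672162773483930
i=24: T(24,8)=4382641999117305+8·9741955019900400=82318282158320505 | T(24,9)=9741955019900400+9·12320068811796900=120622574326072500 | T(24,10)=12320068811796900+10·9593401297313460=108254081784931500 | T(24,11)=9593401297313460+11·4864251308951100=63100165695775560 | T(24,12)=4864251308951100+12·1672162773483930=24930204590758260
i=25: T(25,9)=82318282158320505+9·120622574326072500=1167921451092973005 | T(25,10)=120622574326072500+10·108254081784931500=1203163392175387500 | T(25,11)=108254081784931500+11·63100165695775560=802355904438462660 | T(25,12)=63100165695775560+12·24930204590758260=362262620784874680
Read S(25,9) = 1167921451092973005, S(25,10) = 1203163392175387500, S(25,11) = 802355904438462660, S(25,12) = 362262620784874680.

1167921451092973005, 1203163392175387500, 802355904438462660, 362262620784874680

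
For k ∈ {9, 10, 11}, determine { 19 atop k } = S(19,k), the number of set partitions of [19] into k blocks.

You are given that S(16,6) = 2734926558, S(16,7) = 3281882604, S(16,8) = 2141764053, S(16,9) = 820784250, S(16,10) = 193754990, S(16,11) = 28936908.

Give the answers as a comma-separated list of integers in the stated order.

@17  (17,7):3281882604·7+2734926558→25708104786, (17,8):2141764053·8+3281882604→20415995028, (17,9):820784250·9+2141764053→9528822303, (17,10):193754990·10+820784250→2758334150, (17,11):28936908·11+193754990→512060978
@18  (18,8):20415995028·8+25708104786→189036065010, (18,9):9528822303·9+20415995028→106175395755, (18,10):2758334150·10+9528822303→37112163803, (18,11):512060978·11+2758334150→8391004908
@19  (19,9):106175395755·9+189036065010→1144614626805, (19,10):37112163803·10+106175395755→477297033785, (19,11):8391004908·11+37112163803→129413217791
Read S(19,9) = 1144614626805, S(19,10) = 477297033785, S(19,11) = 129413217791.

1144614626805, 477297033785, 129413217791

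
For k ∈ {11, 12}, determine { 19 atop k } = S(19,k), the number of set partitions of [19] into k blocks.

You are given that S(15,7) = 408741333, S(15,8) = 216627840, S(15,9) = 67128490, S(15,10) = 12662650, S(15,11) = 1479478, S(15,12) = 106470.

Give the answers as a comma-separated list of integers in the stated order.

129413217791, 23466951300

[16] T[16,8]:8*216627840+408741333=2141764053 · T[16,9]:9*67128490+216627840=820784250 · T[16,10]:10*12662650+67128490=193754990 · T[16,11]:11*1479478+12662650=28936908 · T[16,12]:12*106470+1479478=2757118
[17] T[17,9]:9*820784250+2141764053=9528822303 · T[17,10]:10*193754990+820784250=2758334150 · T[17,11]:11*28936908+193754990=512060978 · T[17,12]:12*2757118+28936908=62022324
[18] T[18,10]:10*2758334150+9528822303=37112163803 · T[18,11]:11*512060978+2758334150=8391004908 · T[18,12]:12*62022324+512060978=1256328866
[19] T[19,11]:11*8391004908+37112163803=129413217791 · T[19,12]:12*1256328866+8391004908=23466951300
Read S(19,11) = 129413217791, S(19,12) = 23466951300.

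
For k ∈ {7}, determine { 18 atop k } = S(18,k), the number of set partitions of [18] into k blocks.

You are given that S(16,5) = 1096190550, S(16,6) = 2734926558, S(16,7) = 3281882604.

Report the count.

i=17: T(17,6)=1096190550+6·2734926558=17505749898 | T(17,7)=2734926558+7·3281882604=25708104786
i=18: T(18,7)=17505749898+7·25708104786=197462483400
Read S(18,7) = 197462483400.

197462483400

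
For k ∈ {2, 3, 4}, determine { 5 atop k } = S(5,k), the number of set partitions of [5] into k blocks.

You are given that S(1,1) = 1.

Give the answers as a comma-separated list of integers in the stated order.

i=2: T(2,1)=0+1·1=1 | T(2,2)=1+2·0=1
i=3: T(3,1)=0+1·1=1 | T(3,2)=1+2·1=3 | T(3,3)=1+3·0=1
i=4: T(4,1)=0+1·1=1 | T(4,2)=1+2·3=7 | T(4,3)=3+3·1=6 | T(4,4)=1+4·0=1
i=5: T(5,2)=1+2·7=15 | T(5,3)=7+3·6=25 | T(5,4)=6+4·1=10
Read S(5,2) = 15, S(5,3) = 25, S(5,4) = 10.

15, 25, 10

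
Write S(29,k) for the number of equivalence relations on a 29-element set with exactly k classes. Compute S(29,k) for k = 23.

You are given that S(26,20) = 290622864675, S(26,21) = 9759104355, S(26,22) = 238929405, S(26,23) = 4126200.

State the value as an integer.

r27: T_27,21=21×9759104355+290622864675=495564056130; T_27,22=22×238929405+9759104355=15015551265; T_27,23=23×4126200+238929405=333832005
r28: T_28,22=22×15015551265+495564056130=825906183960; T_28,23=23×333832005+15015551265=22693687380
r29: T_29,23=23×22693687380+825906183960=1347860993700
Read S(29,23) = 1347860993700.

1347860993700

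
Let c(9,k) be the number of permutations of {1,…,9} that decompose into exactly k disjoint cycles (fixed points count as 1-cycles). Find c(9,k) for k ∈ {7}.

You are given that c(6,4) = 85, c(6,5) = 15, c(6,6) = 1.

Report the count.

row 7: T[7][5]=6·15+85=175  T[7][6]=6·1+15=21  T[7][7]=6·0+1=1
row 8: T[8][6]=7·21+175=322  T[8][7]=7·1+21=28
row 9: T[9][7]=8·28+322=546
Read c(9,7) = 546.

546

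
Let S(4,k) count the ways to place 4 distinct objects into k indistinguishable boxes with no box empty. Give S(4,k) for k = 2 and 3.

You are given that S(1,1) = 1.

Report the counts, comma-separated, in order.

7, 6

r2: T_2,1=1×1+0=1; T_2,2=2×0+1=1
r3: T_3,1=1×1+0=1; T_3,2=2×1+1=3; T_3,3=3×0+1=1
r4: T_4,2=2×3+1=7; T_4,3=3×1+3=6
Read S(4,2) = 7, S(4,3) = 6.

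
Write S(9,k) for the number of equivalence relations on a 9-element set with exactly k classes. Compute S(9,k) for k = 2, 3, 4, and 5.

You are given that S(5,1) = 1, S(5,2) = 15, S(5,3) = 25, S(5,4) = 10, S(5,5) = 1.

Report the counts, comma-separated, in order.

255, 3025, 7770, 6951

r6: T_6,1=1×1+0=1; T_6,2=2×15+1=31; T_6,3=3×25+15=90; T_6,4=4×10+25=65; T_6,5=5×1+10=15
r7: T_7,1=1×1+0=1; T_7,2=2×31+1=63; T_7,3=3×90+31=301; T_7,4=4×65+90=350; T_7,5=5×15+65=140
r8: T_8,1=1×1+0=1; T_8,2=2×63+1=127; T_8,3=3×301+63=966; T_8,4=4×350+301=1701; T_8,5=5×140+350=1050
r9: T_9,2=2×127+1=255; T_9,3=3×966+127=3025; T_9,4=4×1701+966=7770; T_9,5=5×1050+1701=6951
Read S(9,2) = 255, S(9,3) = 3025, S(9,4) = 7770, S(9,5) = 6951.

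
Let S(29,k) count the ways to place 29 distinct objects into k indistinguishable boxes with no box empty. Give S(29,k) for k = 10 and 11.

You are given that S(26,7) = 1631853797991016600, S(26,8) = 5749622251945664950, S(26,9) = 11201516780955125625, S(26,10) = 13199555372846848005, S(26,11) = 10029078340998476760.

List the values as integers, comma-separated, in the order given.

r27: T_27,8=8×5749622251945664950+1631853797991016600=47628831813556336200; T_27,9=9×11201516780955125625+5749622251945664950=106563273280541795575; T_27,10=10×13199555372846848005+11201516780955125625=143197070509423605675; T_27,11=11×10029078340998476760+13199555372846848005=123519417123830092365
r28: T_28,9=9×106563273280541795575+47628831813556336200=1006698291338432496375; T_28,10=10×143197070509423605675+106563273280541795575=1538533978374777852325; T_28,11=11×123519417123830092365+143197070509423605675=1501910658871554621690
r29: T_29,10=10×1538533978374777852325+1006698291338432496375=16392038075086211019625; T_29,11=11×1501910658871554621690+1538533978374777852325=18059551225961878690915
Read S(29,10) = 16392038075086211019625, S(29,11) = 18059551225961878690915.

16392038075086211019625, 18059551225961878690915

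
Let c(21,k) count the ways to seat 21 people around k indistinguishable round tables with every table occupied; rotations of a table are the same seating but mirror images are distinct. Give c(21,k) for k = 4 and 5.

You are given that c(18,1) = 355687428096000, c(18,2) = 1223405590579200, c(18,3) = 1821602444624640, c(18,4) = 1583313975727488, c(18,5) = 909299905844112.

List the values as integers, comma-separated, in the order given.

12870931245150988800, 8037811822645051776

row 19: T[19][2]=18·1223405590579200+355687428096000=22376988058521600  T[19][3]=18·1821602444624640+1223405590579200=34012249593822720  T[19][4]=18·1583313975727488+1821602444624640=30321254007719424  T[19][5]=18·909299905844112+1583313975727488=17950712280921504
row 20: T[20][3]=19·34012249593822720+22376988058521600=668609730341153280  T[20][4]=19·30321254007719424+34012249593822720=610116075740491776  T[20][5]=19·17950712280921504+30321254007719424=371384787345228000
row 21: T[21][4]=20·610116075740491776+668609730341153280=12870931245150988800  T[21][5]=20·371384787345228000+610116075740491776=8037811822645051776
Read c(21,4) = 12870931245150988800, c(21,5) = 8037811822645051776.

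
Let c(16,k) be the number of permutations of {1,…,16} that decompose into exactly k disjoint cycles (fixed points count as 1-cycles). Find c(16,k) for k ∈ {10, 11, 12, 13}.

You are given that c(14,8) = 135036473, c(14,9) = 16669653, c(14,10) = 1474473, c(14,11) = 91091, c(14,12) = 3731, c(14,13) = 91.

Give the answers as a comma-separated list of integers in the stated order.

i=15: T(15,9)=135036473+14·16669653=368411615 | T(15,10)=16669653+14·1474473=37312275 | T(15,11)=1474473+14·91091=2749747 | T(15,12)=91091+14·3731=143325 | T(15,13)=3731+14·91=5005
i=16: T(16,10)=368411615+15·37312275=928095740 | T(16,11)=37312275+15·2749747=78558480 | T(16,12)=2749747+15·143325=4899622 | T(16,13)=143325+15·5005=218400
Read c(16,10) = 928095740, c(16,11) = 78558480, c(16,12) = 4899622, c(16,13) = 218400.

928095740, 78558480, 4899622, 218400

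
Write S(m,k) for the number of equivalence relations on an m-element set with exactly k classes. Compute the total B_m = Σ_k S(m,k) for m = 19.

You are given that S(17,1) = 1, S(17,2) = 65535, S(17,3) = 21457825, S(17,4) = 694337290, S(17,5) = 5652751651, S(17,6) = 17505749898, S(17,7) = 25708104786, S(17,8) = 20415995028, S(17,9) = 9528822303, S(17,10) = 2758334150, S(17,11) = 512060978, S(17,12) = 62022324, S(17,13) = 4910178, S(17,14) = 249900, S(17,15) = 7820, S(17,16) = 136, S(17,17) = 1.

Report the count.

@18  (18,1):1·1+0→1, (18,2):65535·2+1→131071, (18,3):21457825·3+65535→64439010, (18,4):694337290·4+21457825→2798806985, (18,5):5652751651·5+694337290→28958095545, (18,6):17505749898·6+5652751651→110687251039, (18,7):25708104786·7+17505749898→197462483400, (18,8):20415995028·8+25708104786→189036065010, (18,9):9528822303·9+20415995028→106175395755, (18,10):2758334150·10+9528822303→37112163803, (18,11):512060978·11+2758334150→8391004908, (18,12):62022324·12+512060978→1256328866, (18,13):4910178·13+62022324→125854638, (18,14):249900·14+4910178→8408778, (18,15):7820·15+249900→367200, (18,16):136·16+7820→9996, (18,17):1·17+136→153, (18,18):0·18+1→1
@19  (19,1):1·1+0→1, (19,2):131071·2+1→262143, (19,3):64439010·3+131071→193448101, (19,4):2798806985·4+64439010→11259666950, (19,5):28958095545·5+2798806985→147589284710, (19,6):110687251039·6+28958095545→693081601779, (19,7):197462483400·7+110687251039→1492924634839, (19,8):189036065010·8+197462483400→1709751003480, (19,9):106175395755·9+189036065010→1144614626805, (19,10):37112163803·10+106175395755→477297033785, (19,11):8391004908·11+37112163803→129413217791, (19,12):1256328866·12+8391004908→23466951300, (19,13):125854638·13+1256328866→2892439160, (19,14):8408778·14+125854638→243577530, (19,15):367200·15+8408778→13916778, (19,16):9996·16+367200→527136, (19,17):153·17+9996→12597, (19,18):1·18+153→171, (19,19):0·19+1→1
B_19 = ΣS(19,k) = 1+262143+193448101+11259666950+147589284710+693081601779+1492924634839+1709751003480+1144614626805+477297033785+129413217791+23466951300+2892439160+243577530+13916778+527136+12597+171+1 = 5832742205057

5832742205057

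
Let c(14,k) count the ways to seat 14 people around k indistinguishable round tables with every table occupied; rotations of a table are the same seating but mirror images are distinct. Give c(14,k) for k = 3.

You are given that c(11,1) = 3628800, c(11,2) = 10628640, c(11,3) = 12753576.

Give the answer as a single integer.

row 12: T[12][1]=11·3628800+0=39916800  T[12][2]=11·10628640+3628800=120543840  T[12][3]=11·12753576+10628640=150917976
row 13: T[13][2]=12·120543840+39916800=1486442880  T[13][3]=12·150917976+120543840=1931559552
row 14: T[14][3]=13·1931559552+1486442880=26596717056
Read c(14,3) = 26596717056.

26596717056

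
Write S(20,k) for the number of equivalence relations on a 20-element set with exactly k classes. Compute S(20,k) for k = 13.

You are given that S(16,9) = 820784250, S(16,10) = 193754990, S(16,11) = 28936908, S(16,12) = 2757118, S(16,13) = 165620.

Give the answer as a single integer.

61068660380

[17] T[17,10]:10*193754990+820784250=2758334150 · T[17,11]:11*28936908+193754990=512060978 · T[17,12]:12*2757118+28936908=62022324 · T[17,13]:13*165620+2757118=4910178
[18] T[18,11]:11*512060978+2758334150=8391004908 · T[18,12]:12*62022324+512060978=1256328866 · T[18,13]:13*4910178+62022324=125854638
[19] T[19,12]:12*1256328866+8391004908=23466951300 · T[19,13]:13*125854638+1256328866=2892439160
[20] T[20,13]:13*2892439160+23466951300=61068660380
Read S(20,13) = 61068660380.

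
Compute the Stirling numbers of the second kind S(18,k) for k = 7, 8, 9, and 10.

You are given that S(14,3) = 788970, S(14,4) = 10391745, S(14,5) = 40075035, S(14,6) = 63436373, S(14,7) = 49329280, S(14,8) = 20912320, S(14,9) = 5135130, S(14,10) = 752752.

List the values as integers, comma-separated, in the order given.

197462483400, 189036065010, 106175395755, 37112163803

[15] T[15,4]:4*10391745+788970=42355950 · T[15,5]:5*40075035+10391745=210766920 · T[15,6]:6*63436373+40075035=420693273 · T[15,7]:7*49329280+63436373=408741333 · T[15,8]:8*20912320+49329280=216627840 · T[15,9]:9*5135130+20912320=67128490 · T[15,10]:10*752752+5135130=12662650
[16] T[16,5]:5*210766920+42355950=1096190550 · T[16,6]:6*420693273+210766920=2734926558 · T[16,7]:7*408741333+420693273=3281882604 · T[16,8]:8*216627840+408741333=2141764053 · T[16,9]:9*67128490+216627840=820784250 · T[16,10]:10*12662650+67128490=193754990
[17] T[17,6]:6*2734926558+1096190550=17505749898 · T[17,7]:7*3281882604+2734926558=25708104786 · T[17,8]:8*2141764053+3281882604=20415995028 · T[17,9]:9*820784250+2141764053=9528822303 · T[17,10]:10*193754990+820784250=2758334150
[18] T[18,7]:7*25708104786+17505749898=197462483400 · T[18,8]:8*20415995028+25708104786=189036065010 · T[18,9]:9*9528822303+20415995028=106175395755 · T[18,10]:10*2758334150+9528822303=37112163803
Read S(18,7) = 197462483400, S(18,8) = 189036065010, S(18,9) = 106175395755, S(18,10) = 37112163803.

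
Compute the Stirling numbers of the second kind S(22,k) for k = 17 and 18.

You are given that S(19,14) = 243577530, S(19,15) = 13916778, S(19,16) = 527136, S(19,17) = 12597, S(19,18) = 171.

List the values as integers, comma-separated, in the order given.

[20] T[20,15]:15*13916778+243577530=452329200 · T[20,16]:16*527136+13916778=22350954 · T[20,17]:17*12597+527136=741285 · T[20,18]:18*171+12597=15675
[21] T[21,16]:16*22350954+452329200=809944464 · T[21,17]:17*741285+22350954=34952799 · T[21,18]:18*15675+741285=1023435
[22] T[22,17]:17*34952799+809944464=1404142047 · T[22,18]:18*1023435+34952799=53374629
Read S(22,17) = 1404142047, S(22,18) = 53374629.

1404142047, 53374629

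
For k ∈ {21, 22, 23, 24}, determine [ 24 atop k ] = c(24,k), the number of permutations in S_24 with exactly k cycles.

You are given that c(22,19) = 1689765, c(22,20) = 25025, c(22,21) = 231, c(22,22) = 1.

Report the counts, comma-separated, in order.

2932776, 35926, 276, 1

@23  (23,20):25025·22+1689765→2240315, (23,21):231·22+25025→30107, (23,22):1·22+231→253, (23,23):0·22+1→1
@24  (24,21):30107·23+2240315→2932776, (24,22):253·23+30107→35926, (24,23):1·23+253→276, (24,24):0·23+1→1
Read c(24,21) = 2932776, c(24,22) = 35926, c(24,23) = 276, c(24,24) = 1.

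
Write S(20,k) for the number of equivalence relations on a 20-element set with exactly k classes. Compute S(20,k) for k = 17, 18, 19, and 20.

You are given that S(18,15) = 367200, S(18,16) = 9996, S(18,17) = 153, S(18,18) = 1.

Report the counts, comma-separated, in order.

@19  (19,16):9996·16+367200→527136, (19,17):153·17+9996→12597, (19,18):1·18+153→171, (19,19):0·19+1→1
@20  (20,17):12597·17+527136→741285, (20,18):171·18+12597→15675, (20,19):1·19+171→190, (20,20):0·20+1→1
Read S(20,17) = 741285, S(20,18) = 15675, S(20,19) = 190, S(20,20) = 1.

741285, 15675, 190, 1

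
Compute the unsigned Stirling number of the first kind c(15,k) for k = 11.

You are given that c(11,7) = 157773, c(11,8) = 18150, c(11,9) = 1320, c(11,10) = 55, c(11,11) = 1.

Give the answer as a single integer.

[12] T[12,8]:11*18150+157773=357423 · T[12,9]:11*1320+18150=32670 · T[12,10]:11*55+1320=1925 · T[12,11]:11*1+55=66
[13] T[13,9]:12*32670+357423=749463 · T[13,10]:12*1925+32670=55770 · T[13,11]:12*66+1925=2717
[14] T[14,10]:13*55770+749463=1474473 · T[14,11]:13*2717+55770=91091
[15] T[15,11]:14*91091+1474473=2749747
Read c(15,11) = 2749747.

2749747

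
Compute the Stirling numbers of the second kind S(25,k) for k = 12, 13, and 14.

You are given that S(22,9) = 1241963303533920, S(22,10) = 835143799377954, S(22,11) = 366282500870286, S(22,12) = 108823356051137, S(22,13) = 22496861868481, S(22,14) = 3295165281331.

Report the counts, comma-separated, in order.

@23  (23,10):835143799377954·10+1241963303533920→9593401297313460, (23,11):366282500870286·11+835143799377954→4864251308951100, (23,12):108823356051137·12+366282500870286→1672162773483930, (23,13):22496861868481·13+108823356051137→401282560341390, (23,14):3295165281331·14+22496861868481→68629175807115
@24  (24,11):4864251308951100·11+9593401297313460→63100165695775560, (24,12):1672162773483930·12+4864251308951100→24930204590758260, (24,13):401282560341390·13+1672162773483930→6888836057922000, (24,14):68629175807115·14+401282560341390→1362091021641000
@25  (25,12):24930204590758260·12+63100165695775560→362262620784874680, (25,13):6888836057922000·13+24930204590758260→114485073343744260, (25,14):1362091021641000·14+6888836057922000→25958110360896000
Read S(25,12) = 362262620784874680, S(25,13) = 114485073343744260, S(25,14) = 25958110360896000.

362262620784874680, 114485073343744260, 25958110360896000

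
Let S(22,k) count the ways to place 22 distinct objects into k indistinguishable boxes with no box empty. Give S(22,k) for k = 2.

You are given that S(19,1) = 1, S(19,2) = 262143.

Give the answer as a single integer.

@20  (20,1):1·1+0→1, (20,2):262143·2+1→524287
@21  (21,1):1·1+0→1, (21,2):524287·2+1→1048575
@22  (22,2):1048575·2+1→2097151
Read S(22,2) = 2097151.

2097151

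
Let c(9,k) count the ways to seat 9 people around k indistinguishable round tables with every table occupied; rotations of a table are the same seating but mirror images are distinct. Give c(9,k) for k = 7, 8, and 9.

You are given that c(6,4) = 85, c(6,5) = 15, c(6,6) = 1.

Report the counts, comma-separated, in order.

546, 36, 1

row 7: T[7][5]=6·15+85=175  T[7][6]=6·1+15=21  T[7][7]=6·0+1=1
row 8: T[8][6]=7·21+175=322  T[8][7]=7·1+21=28  T[8][8]=7·0+1=1
row 9: T[9][7]=8·28+322=546  T[9][8]=8·1+28=36  T[9][9]=8·0+1=1
Read c(9,7) = 546, c(9,8) = 36, c(9,9) = 1.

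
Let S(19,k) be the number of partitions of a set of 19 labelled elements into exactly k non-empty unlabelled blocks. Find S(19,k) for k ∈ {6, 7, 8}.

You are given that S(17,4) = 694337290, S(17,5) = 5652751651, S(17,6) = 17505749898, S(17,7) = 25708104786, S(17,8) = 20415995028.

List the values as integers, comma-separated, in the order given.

i=18: T(18,5)=694337290+5·5652751651=28958095545 | T(18,6)=5652751651+6·17505749898=110687251039 | T(18,7)=17505749898+7·25708104786=197462483400 | T(18,8)=25708104786+8·20415995028=189036065010
i=19: T(19,6)=28958095545+6·110687251039=693081601779 | T(19,7)=110687251039+7·197462483400=1492924634839 | T(19,8)=197462483400+8·189036065010=1709751003480
Read S(19,6) = 693081601779, S(19,7) = 1492924634839, S(19,8) = 1709751003480.

693081601779, 1492924634839, 1709751003480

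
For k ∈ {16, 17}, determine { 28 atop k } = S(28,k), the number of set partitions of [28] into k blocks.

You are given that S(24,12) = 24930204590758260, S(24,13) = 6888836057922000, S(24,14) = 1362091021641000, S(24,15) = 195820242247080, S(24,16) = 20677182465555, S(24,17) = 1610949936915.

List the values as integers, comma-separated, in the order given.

[25] T[25,13]:13*6888836057922000+24930204590758260=114485073343744260 · T[25,14]:14*1362091021641000+6888836057922000=25958110360896000 · T[25,15]:15*195820242247080+1362091021641000=4299394655347200 · T[25,16]:16*20677182465555+195820242247080=526655161695960 · T[25,17]:17*1610949936915+20677182465555=48063331393110
[26] T[26,14]:14*25958110360896000+114485073343744260=477898618396288260 · T[26,15]:15*4299394655347200+25958110360896000=90449030191104000 · T[26,16]:16*526655161695960+4299394655347200=12725877242482560 · T[26,17]:17*48063331393110+526655161695960=1343731795378830
[27] T[27,15]:15*90449030191104000+477898618396288260=1834634071262848260 · T[27,16]:16*12725877242482560+90449030191104000=294063066070824960 · T[27,17]:17*1343731795378830+12725877242482560=35569317763922670
[28] T[28,16]:16*294063066070824960+1834634071262848260=6539643128396047620 · T[28,17]:17*35569317763922670+294063066070824960=898741468057510350
Read S(28,16) = 6539643128396047620, S(28,17) = 898741468057510350.

6539643128396047620, 898741468057510350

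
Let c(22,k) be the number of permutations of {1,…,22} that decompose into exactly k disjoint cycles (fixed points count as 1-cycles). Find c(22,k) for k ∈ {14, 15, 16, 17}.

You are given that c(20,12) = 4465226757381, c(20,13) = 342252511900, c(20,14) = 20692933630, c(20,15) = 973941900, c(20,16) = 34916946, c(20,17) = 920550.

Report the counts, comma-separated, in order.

27188611869881, 1599718388730, 75289668850, 2792167686

[21] T[21,13]:20*342252511900+4465226757381=11310276995381 · T[21,14]:20*20692933630+342252511900=756111184500 · T[21,15]:20*973941900+20692933630=40171771630 · T[21,16]:20*34916946+973941900=1672280820 · T[21,17]:20*920550+34916946=53327946
[22] T[22,14]:21*756111184500+11310276995381=27188611869881 · T[22,15]:21*40171771630+756111184500=1599718388730 · T[22,16]:21*1672280820+40171771630=75289668850 · T[22,17]:21*53327946+1672280820=2792167686
Read c(22,14) = 27188611869881, c(22,15) = 1599718388730, c(22,16) = 75289668850, c(22,17) = 2792167686.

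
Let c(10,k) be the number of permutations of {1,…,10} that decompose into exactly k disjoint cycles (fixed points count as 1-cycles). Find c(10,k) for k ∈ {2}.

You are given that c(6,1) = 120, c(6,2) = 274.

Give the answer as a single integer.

1026576

i=7: T(7,1)=0+6·120=720 | T(7,2)=120+6·274=1764
i=8: T(8,1)=0+7·720=5040 | T(8,2)=720+7·1764=13068
i=9: T(9,1)=0+8·5040=40320 | T(9,2)=5040+8·13068=109584
i=10: T(10,2)=40320+9·109584=1026576
Read c(10,2) = 1026576.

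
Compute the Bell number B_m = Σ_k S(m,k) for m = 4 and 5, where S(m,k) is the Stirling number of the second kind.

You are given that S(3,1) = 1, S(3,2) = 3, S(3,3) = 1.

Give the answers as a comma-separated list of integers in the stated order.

15, 52

i=4: T(4,1)=0+1·1=1 | T(4,2)=1+2·3=7 | T(4,3)=3+3·1=6 | T(4,4)=1+4·0=1
i=5: T(5,1)=0+1·1=1 | T(5,2)=1+2·7=15 | T(5,3)=7+3·6=25 | T(5,4)=6+4·1=10 | T(5,5)=1+5·0=1
B_4 = ΣS(4,k) = 1+7+6+1 = 15
B_5 = ΣS(5,k) = 1+15+25+10+1 = 52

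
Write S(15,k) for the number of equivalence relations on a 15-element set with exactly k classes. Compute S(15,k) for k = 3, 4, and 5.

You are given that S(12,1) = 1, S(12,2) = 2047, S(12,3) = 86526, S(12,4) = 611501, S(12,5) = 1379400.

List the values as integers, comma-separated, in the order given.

2375101, 42355950, 210766920

r13: T_13,1=1×1+0=1; T_13,2=2×2047+1=4095; T_13,3=3×86526+2047=261625; T_13,4=4×611501+86526=2532530; T_13,5=5×1379400+611501=7508501
r14: T_14,2=2×4095+1=8191; T_14,3=3×261625+4095=788970; T_14,4=4×2532530+261625=10391745; T_14,5=5×7508501+2532530=40075035
r15: T_15,3=3×788970+8191=2375101; T_15,4=4×10391745+788970=42355950; T_15,5=5×40075035+10391745=210766920
Read S(15,3) = 2375101, S(15,4) = 42355950, S(15,5) = 210766920.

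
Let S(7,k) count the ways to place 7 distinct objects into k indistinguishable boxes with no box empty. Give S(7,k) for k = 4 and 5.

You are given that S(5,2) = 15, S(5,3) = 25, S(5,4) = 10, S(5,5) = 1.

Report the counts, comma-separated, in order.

350, 140

r6: T_6,3=3×25+15=90; T_6,4=4×10+25=65; T_6,5=5×1+10=15
r7: T_7,4=4×65+90=350; T_7,5=5×15+65=140
Read S(7,4) = 350, S(7,5) = 140.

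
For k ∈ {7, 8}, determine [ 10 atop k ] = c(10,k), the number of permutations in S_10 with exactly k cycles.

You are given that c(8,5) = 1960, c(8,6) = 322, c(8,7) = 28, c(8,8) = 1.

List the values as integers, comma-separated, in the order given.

r9: T_9,6=8×322+1960=4536; T_9,7=8×28+322=546; T_9,8=8×1+28=36
r10: T_10,7=9×546+4536=9450; T_10,8=9×36+546=870
Read c(10,7) = 9450, c(10,8) = 870.

9450, 870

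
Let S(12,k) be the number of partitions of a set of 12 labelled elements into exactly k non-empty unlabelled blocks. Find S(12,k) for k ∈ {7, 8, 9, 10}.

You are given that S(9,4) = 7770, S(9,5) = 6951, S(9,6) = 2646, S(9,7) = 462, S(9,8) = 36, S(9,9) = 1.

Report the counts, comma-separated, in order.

627396, 159027, 22275, 1705

@10  (10,5):6951·5+7770→42525, (10,6):2646·6+6951→22827, (10,7):462·7+2646→5880, (10,8):36·8+462→750, (10,9):1·9+36→45, (10,10):0·10+1→1
@11  (11,6):22827·6+42525→179487, (11,7):5880·7+22827→63987, (11,8):750·8+5880→11880, (11,9):45·9+750→1155, (11,10):1·10+45→55
@12  (12,7):63987·7+179487→627396, (12,8):11880·8+63987→159027, (12,9):1155·9+11880→22275, (12,10):55·10+1155→1705
Read S(12,7) = 627396, S(12,8) = 159027, S(12,9) = 22275, S(12,10) = 1705.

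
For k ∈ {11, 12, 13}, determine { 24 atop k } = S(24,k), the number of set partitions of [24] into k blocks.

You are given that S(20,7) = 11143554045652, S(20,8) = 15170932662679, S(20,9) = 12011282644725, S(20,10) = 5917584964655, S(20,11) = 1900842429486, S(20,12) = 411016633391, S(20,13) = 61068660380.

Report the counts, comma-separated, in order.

r21: T_21,8=8×15170932662679+11143554045652=132511015347084; T_21,9=9×12011282644725+15170932662679=123272476465204; T_21,10=10×5917584964655+12011282644725=71187132291275; T_21,11=11×1900842429486+5917584964655=26826851689001; T_21,12=12×411016633391+1900842429486=6833042030178; T_21,13=13×61068660380+411016633391=1204909218331
r22: T_22,9=9×123272476465204+132511015347084=1241963303533920; T_22,10=10×71187132291275+123272476465204=835143799377954; T_22,11=11×26826851689001+71187132291275=366282500870286; T_22,12=12×6833042030178+26826851689001=108823356051137; T_22,13=13×1204909218331+6833042030178=22496861868481
r23: T_23,10=10×835143799377954+1241963303533920=9593401297313460; T_23,11=11×366282500870286+835143799377954=4864251308951100; T_23,12=12×108823356051137+366282500870286=1672162773483930; T_23,13=13×22496861868481+108823356051137=401282560341390
r24: T_24,11=11×4864251308951100+9593401297313460=63100165695775560; T_24,12=12×1672162773483930+4864251308951100=24930204590758260; T_24,13=13×401282560341390+1672162773483930=6888836057922000
Read S(24,11) = 63100165695775560, S(24,12) = 24930204590758260, S(24,13) = 6888836057922000.

63100165695775560, 24930204590758260, 6888836057922000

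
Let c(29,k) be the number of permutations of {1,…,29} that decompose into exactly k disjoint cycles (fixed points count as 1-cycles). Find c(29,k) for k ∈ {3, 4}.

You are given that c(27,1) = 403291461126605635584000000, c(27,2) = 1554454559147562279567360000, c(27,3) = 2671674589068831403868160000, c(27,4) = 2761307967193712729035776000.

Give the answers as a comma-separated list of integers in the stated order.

2105684281550279072336117760000, 2236045380156380112643362816000

[28] T[28,2]:27*1554454559147562279567360000+403291461126605635584000000=42373564558110787183902720000 · T[28,3]:27*2671674589068831403868160000+1554454559147562279567360000=73689668464006010184007680000 · T[28,4]:27*2761307967193712729035776000+2671674589068831403868160000=77226989703299075087834112000
[29] T[29,3]:28*73689668464006010184007680000+42373564558110787183902720000=2105684281550279072336117760000 · T[29,4]:28*77226989703299075087834112000+73689668464006010184007680000=2236045380156380112643362816000
Read c(29,3) = 2105684281550279072336117760000, c(29,4) = 2236045380156380112643362816000.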